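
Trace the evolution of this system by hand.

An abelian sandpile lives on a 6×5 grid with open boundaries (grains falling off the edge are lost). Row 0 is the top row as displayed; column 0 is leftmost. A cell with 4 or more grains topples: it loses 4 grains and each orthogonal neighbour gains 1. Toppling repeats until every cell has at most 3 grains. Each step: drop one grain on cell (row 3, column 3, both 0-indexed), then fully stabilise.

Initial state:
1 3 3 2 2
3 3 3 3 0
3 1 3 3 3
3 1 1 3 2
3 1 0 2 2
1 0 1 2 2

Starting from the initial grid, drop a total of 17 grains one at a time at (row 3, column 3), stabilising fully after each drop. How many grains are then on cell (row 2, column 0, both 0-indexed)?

step 0: 1 3 3 2 2
3 3 3 3 0
3 1 3 3 3
3 1 1 3 2
3 1 0 2 2
1 0 1 2 2
step 1: 3 1 2 0 3
1 3 3 2 2
2 0 2 3 1
1 3 3 2 0
0 2 0 3 3
2 0 1 2 2
step 2: 3 1 2 0 3
1 3 3 2 2
2 0 2 3 1
1 3 3 3 0
0 2 0 3 3
2 0 1 2 2
step 3: 3 2 3 1 3
2 0 2 0 3
2 3 1 2 2
2 0 2 3 2
0 3 2 1 0
2 0 1 3 3
step 4: 3 2 3 1 3
2 0 2 0 3
2 3 1 3 2
2 0 3 0 3
0 3 2 2 0
2 0 1 3 3
step 5: 3 2 3 1 3
2 0 2 0 3
2 3 1 3 2
2 0 3 1 3
0 3 2 2 0
2 0 1 3 3
step 6: 3 2 3 1 3
2 0 2 0 3
2 3 1 3 2
2 0 3 2 3
0 3 2 2 0
2 0 1 3 3
step 7: 3 2 3 1 3
2 0 2 0 3
2 3 1 3 2
2 0 3 3 3
0 3 2 2 0
2 0 1 3 3
step 8: 3 2 3 2 0
2 0 2 2 1
2 3 3 1 1
2 1 0 3 1
0 3 3 3 1
2 0 1 3 3
step 9: 3 2 3 2 0
2 0 2 2 1
2 3 3 2 1
2 2 2 1 2
1 0 1 2 3
2 1 3 1 0
step 10: 3 2 3 2 0
2 0 2 2 1
2 3 3 2 1
2 2 2 2 2
1 0 1 2 3
2 1 3 1 0
step 11: 3 2 3 2 0
2 0 2 2 1
2 3 3 2 1
2 2 2 3 2
1 0 1 2 3
2 1 3 1 0
step 12: 3 2 3 2 0
2 0 2 2 1
2 3 3 3 1
2 2 3 0 3
1 0 1 3 3
2 1 3 1 0
step 13: 3 2 3 2 0
2 0 2 2 1
2 3 3 3 1
2 2 3 1 3
1 0 1 3 3
2 1 3 1 0
step 14: 3 2 3 2 0
2 0 2 2 1
2 3 3 3 1
2 2 3 2 3
1 0 1 3 3
2 1 3 1 0
step 15: 3 2 3 2 0
2 0 2 2 1
2 3 3 3 1
2 2 3 3 3
1 0 1 3 3
2 1 3 1 0
step 16: 3 2 3 2 0
2 1 3 3 1
3 1 2 2 3
3 0 3 0 2
1 1 3 2 1
2 1 3 2 1
step 17: 3 2 3 2 0
2 1 3 3 1
3 1 2 2 3
3 0 3 1 2
1 1 3 2 1
2 1 3 2 1

3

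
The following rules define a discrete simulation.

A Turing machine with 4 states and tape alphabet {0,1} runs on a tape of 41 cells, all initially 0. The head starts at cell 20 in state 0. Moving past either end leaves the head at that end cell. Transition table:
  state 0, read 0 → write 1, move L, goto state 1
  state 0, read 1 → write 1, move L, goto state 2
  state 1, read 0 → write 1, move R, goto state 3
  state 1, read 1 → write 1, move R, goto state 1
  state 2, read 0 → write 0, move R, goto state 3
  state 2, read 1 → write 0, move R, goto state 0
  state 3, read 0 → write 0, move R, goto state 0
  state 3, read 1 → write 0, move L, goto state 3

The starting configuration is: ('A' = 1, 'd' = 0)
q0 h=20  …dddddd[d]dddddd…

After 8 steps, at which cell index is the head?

18

step 0: q0 h=20  …dddddd[d]dddddd…
step 1: q1 h=19  …dddddd[d]Addddd…
step 2: q3 h=20  …dddddA[A]dddddd…
step 3: q3 h=19  …dddddd[A]dddddd…
step 4: q3 h=18  …dddddd[d]dddddd…
step 5: q0 h=19  …dddddd[d]dddddd…
step 6: q1 h=18  …dddddd[d]Addddd…
step 7: q3 h=19  …dddddA[A]dddddd…
step 8: q3 h=18  …dddddd[A]dddddd…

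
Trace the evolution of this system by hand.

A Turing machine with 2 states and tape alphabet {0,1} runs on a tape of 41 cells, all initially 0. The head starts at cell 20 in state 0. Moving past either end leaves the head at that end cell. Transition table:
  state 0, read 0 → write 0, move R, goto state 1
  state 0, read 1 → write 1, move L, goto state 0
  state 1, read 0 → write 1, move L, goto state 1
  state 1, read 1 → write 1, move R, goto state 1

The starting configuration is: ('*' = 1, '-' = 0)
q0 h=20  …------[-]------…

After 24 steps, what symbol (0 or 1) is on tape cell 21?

1

t=0: q0 h=20  …------[-]------…
t=1: q1 h=21  …------[-]------…
t=2: q1 h=20  …------[-]*-----…
t=3: q1 h=19  …------[-]**----…
t=4: q1 h=18  …------[-]***---…
t=5: q1 h=17  …------[-]****--…
t=6: q1 h=16  …------[-]*****-…
t=7: q1 h=15  …------[-]******…
t=8: q1 h=14  …------[-]******…
t=9: q1 h=13  …------[-]******…
t=10: q1 h=12  …------[-]******…
t=11: q1 h=11  …------[-]******…
t=12: q1 h=10  …------[-]******…
t=13: q1 h= 9  …------[-]******…
t=14: q1 h= 8  …------[-]******…
t=15: q1 h= 7  …------[-]******…
t=16: q1 h= 6  |------[-]******…
t=17: q1 h= 5  |-----[-]******…
t=18: q1 h= 4  |----[-]******…
t=19: q1 h= 3  |---[-]******…
t=20: q1 h= 2  |--[-]******…
t=21: q1 h= 1  |-[-]******…
t=22: q1 h= 0  |[-]******…
t=23: q1 h= 0  |[*]******…
t=24: q1 h= 1  |*[*]******…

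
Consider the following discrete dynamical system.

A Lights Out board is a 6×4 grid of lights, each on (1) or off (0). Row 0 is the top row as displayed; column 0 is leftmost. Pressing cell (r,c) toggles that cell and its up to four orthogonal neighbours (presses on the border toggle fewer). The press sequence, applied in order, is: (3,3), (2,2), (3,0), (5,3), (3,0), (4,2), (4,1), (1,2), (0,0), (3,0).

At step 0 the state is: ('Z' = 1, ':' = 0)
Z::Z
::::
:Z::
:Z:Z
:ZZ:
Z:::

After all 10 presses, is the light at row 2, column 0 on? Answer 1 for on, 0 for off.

[0] Z::Z
::::
:Z::
:Z:Z
:ZZ:
Z:::
[1] Z::Z
::::
:Z:Z
:ZZ:
:ZZZ
Z:::
[2] Z::Z
::Z:
::Z:
:Z::
:ZZZ
Z:::
[3] Z::Z
::Z:
Z:Z:
Z:::
ZZZZ
Z:::
[4] Z::Z
::Z:
Z:Z:
Z:::
ZZZ:
Z:ZZ
[5] Z::Z
::Z:
::Z:
:Z::
:ZZ:
Z:ZZ
[6] Z::Z
::Z:
::Z:
:ZZ:
:::Z
Z::Z
[7] Z::Z
::Z:
::Z:
::Z:
ZZZZ
ZZ:Z
[8] Z:ZZ
:Z:Z
::::
::Z:
ZZZZ
ZZ:Z
[9] :ZZZ
ZZ:Z
::::
::Z:
ZZZZ
ZZ:Z
[10] :ZZZ
ZZ:Z
Z:::
ZZZ:
:ZZZ
ZZ:Z

1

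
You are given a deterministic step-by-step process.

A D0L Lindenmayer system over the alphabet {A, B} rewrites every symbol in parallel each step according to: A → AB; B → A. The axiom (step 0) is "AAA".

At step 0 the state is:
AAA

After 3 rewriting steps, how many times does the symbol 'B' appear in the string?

0) AAA
1) ABABAB
2) ABAABAABA
3) ABAABABAABABAAB

6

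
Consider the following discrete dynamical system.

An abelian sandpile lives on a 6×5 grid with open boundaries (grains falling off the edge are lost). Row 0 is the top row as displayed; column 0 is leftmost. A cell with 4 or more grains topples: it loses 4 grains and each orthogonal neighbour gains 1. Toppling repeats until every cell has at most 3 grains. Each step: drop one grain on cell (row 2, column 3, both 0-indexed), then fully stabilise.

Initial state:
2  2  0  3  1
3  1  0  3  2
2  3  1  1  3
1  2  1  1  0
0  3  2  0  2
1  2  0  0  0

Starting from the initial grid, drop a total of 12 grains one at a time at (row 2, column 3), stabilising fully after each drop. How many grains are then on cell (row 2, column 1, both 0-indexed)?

0

k=0  2  2  0  3  1
3  1  0  3  2
2  3  1  1  3
1  2  1  1  0
0  3  2  0  2
1  2  0  0  0
k=1  2  2  0  3  1
3  1  0  3  2
2  3  1  2  3
1  2  1  1  0
0  3  2  0  2
1  2  0  0  0
k=2  2  2  0  3  1
3  1  0  3  2
2  3  1  3  3
1  2  1  1  0
0  3  2  0  2
1  2  0  0  0
k=3  2  2  1  0  3
3  1  1  2  0
2  3  2  2  1
1  2  1  2  1
0  3  2  0  2
1  2  0  0  0
k=4  2  2  1  0  3
3  1  1  2  0
2  3  2  3  1
1  2  1  2  1
0  3  2  0  2
1  2  0  0  0
k=5  2  2  1  0  3
3  1  1  3  0
2  3  3  0  2
1  2  1  3  1
0  3  2  0  2
1  2  0  0  0
k=6  2  2  1  0  3
3  1  1  3  0
2  3  3  1  2
1  2  1  3  1
0  3  2  0  2
1  2  0  0  0
k=7  2  2  1  0  3
3  1  1  3  0
2  3  3  2  2
1  2  1  3  1
0  3  2  0  2
1  2  0  0  0
k=8  2  2  1  0  3
3  1  1  3  0
2  3  3  3  2
1  2  1  3  1
0  3  2  0  2
1  2  0  0  0
k=9  2  2  1  1  3
3  2  3  0  1
3  0  1  3  3
1  3  3  0  2
0  3  2  1  2
1  2  0  0  0
k=10  2  2  1  1  3
3  2  3  1  2
3  0  2  1  0
1  3  3  1  3
0  3  2  1  2
1  2  0  0  0
k=11  2  2  1  1  3
3  2  3  1  2
3  0  2  2  0
1  3  3  1  3
0  3  2  1  2
1  2  0  0  0
k=12  2  2  1  1  3
3  2  3  1  2
3  0  2  3  0
1  3  3  1  3
0  3  2  1  2
1  2  0  0  0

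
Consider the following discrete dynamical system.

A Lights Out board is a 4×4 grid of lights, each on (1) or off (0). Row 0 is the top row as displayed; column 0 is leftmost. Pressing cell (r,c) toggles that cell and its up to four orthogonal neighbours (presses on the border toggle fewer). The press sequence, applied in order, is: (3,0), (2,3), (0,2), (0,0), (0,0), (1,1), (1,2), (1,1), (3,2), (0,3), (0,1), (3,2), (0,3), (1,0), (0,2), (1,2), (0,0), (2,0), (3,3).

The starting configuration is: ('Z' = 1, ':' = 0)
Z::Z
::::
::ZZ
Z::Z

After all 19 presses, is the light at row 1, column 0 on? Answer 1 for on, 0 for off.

1

k=0  Z::Z
::::
::ZZ
Z::Z
k=1  Z::Z
::::
Z:ZZ
:Z:Z
k=2  Z::Z
:::Z
Z:::
:Z::
k=3  ZZZ:
::ZZ
Z:::
:Z::
k=4  ::Z:
Z:ZZ
Z:::
:Z::
k=5  ZZZ:
::ZZ
Z:::
:Z::
k=6  Z:Z:
ZZ:Z
ZZ::
:Z::
k=7  Z:::
Z:Z:
ZZZ:
:Z::
k=8  ZZ::
:Z::
Z:Z:
:Z::
k=9  ZZ::
:Z::
Z:::
::ZZ
k=10  ZZZZ
:Z:Z
Z:::
::ZZ
k=11  :::Z
:::Z
Z:::
::ZZ
k=12  :::Z
:::Z
Z:Z:
:Z::
k=13  ::Z:
::::
Z:Z:
:Z::
k=14  Z:Z:
ZZ::
::Z:
:Z::
k=15  ZZ:Z
ZZZ:
::Z:
:Z::
k=16  ZZZZ
Z::Z
::::
:Z::
k=17  ::ZZ
:::Z
::::
:Z::
k=18  ::ZZ
Z::Z
ZZ::
ZZ::
k=19  ::ZZ
Z::Z
ZZ:Z
ZZZZ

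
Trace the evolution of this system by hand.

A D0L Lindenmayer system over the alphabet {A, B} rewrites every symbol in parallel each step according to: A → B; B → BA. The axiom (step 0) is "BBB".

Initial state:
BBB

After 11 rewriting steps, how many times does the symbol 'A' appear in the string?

267

step 0: BBB
step 1: BABABA
step 2: BABBABBAB
step 3: BABBABABBABABBA
step 4: BABBABABBABBABABBABBABAB
step 5: BABBABABBABBABABBABABBABBABABBABABBABBA
step 6: BABBABABBABBABABBABABBABBABABBABBABABBABABBABBABABBABBABABBABAB
step 7: BABBABABBABBABABBABABBABBABABBABBABABBABABBABBABABBABABBABBABABBABBABABBABABBABBABABBABABBABBABABBABBA
step 8: BABBABABBABBABABBABABBABBABABBABBABABBABABBABBABABBABABBAB…BABBABBABABBABBABABBABABBABBABABBABBABABBABABBABBABABBABAB  (len 165)
step 9: BABBABABBABBABABBABABBABBABABBABBABABBABABBABBABABBABABBAB…BBABABBABABBABBABABBABABBABBABABBABBABABBABABBABBABABBABBA  (len 267)
step 10: BABBABABBABBABABBABABBABBABABBABBABABBABABBABBABABBABABBAB…BBABABBABABBABBABABBABABBABBABABBABBABABBABABBABBABABBABAB  (len 432)
step 11: BABBABABBABBABABBABABBABBABABBABBABABBABABBABBABABBABABBAB…BBABABBABABBABBABABBABABBABBABABBABBABABBABABBABBABABBABBA  (len 699)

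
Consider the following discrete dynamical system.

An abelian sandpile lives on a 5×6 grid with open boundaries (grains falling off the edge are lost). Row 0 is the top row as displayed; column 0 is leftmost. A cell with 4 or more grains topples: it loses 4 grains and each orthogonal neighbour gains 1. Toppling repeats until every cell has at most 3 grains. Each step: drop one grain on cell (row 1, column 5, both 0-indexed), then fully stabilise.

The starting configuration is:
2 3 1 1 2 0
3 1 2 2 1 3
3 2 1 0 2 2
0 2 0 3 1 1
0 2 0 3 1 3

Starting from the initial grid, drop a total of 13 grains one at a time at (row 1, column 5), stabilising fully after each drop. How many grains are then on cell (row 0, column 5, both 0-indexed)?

1

t=0: 2 3 1 1 2 0
3 1 2 2 1 3
3 2 1 0 2 2
0 2 0 3 1 1
0 2 0 3 1 3
t=1: 2 3 1 1 2 1
3 1 2 2 2 0
3 2 1 0 2 3
0 2 0 3 1 1
0 2 0 3 1 3
t=2: 2 3 1 1 2 1
3 1 2 2 2 1
3 2 1 0 2 3
0 2 0 3 1 1
0 2 0 3 1 3
t=3: 2 3 1 1 2 1
3 1 2 2 2 2
3 2 1 0 2 3
0 2 0 3 1 1
0 2 0 3 1 3
t=4: 2 3 1 1 2 1
3 1 2 2 2 3
3 2 1 0 2 3
0 2 0 3 1 1
0 2 0 3 1 3
t=5: 2 3 1 1 2 2
3 1 2 2 3 1
3 2 1 0 3 0
0 2 0 3 1 2
0 2 0 3 1 3
t=6: 2 3 1 1 2 2
3 1 2 2 3 2
3 2 1 0 3 0
0 2 0 3 1 2
0 2 0 3 1 3
t=7: 2 3 1 1 2 2
3 1 2 2 3 3
3 2 1 0 3 0
0 2 0 3 1 2
0 2 0 3 1 3
t=8: 2 3 1 1 3 3
3 1 2 3 1 1
3 2 1 1 0 2
0 2 0 3 2 2
0 2 0 3 1 3
t=9: 2 3 1 1 3 3
3 1 2 3 1 2
3 2 1 1 0 2
0 2 0 3 2 2
0 2 0 3 1 3
t=10: 2 3 1 1 3 3
3 1 2 3 1 3
3 2 1 1 0 2
0 2 0 3 2 2
0 2 0 3 1 3
t=11: 2 3 1 2 0 1
3 1 2 3 3 1
3 2 1 1 0 3
0 2 0 3 2 2
0 2 0 3 1 3
t=12: 2 3 1 2 0 1
3 1 2 3 3 2
3 2 1 1 0 3
0 2 0 3 2 2
0 2 0 3 1 3
t=13: 2 3 1 2 0 1
3 1 2 3 3 3
3 2 1 1 0 3
0 2 0 3 2 2
0 2 0 3 1 3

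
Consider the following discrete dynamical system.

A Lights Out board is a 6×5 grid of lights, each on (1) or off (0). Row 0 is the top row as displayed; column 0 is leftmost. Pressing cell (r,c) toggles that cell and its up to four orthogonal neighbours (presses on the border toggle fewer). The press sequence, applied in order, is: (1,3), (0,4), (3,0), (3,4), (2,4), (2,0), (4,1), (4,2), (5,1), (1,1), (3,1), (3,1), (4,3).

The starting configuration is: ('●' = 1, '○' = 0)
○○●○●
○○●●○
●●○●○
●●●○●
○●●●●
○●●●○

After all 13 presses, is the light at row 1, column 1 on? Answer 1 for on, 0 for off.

[0] ○○●○●
○○●●○
●●○●○
●●●○●
○●●●●
○●●●○
[1] ○○●●●
○○○○●
●●○○○
●●●○●
○●●●●
○●●●○
[2] ○○●○○
○○○○○
●●○○○
●●●○●
○●●●●
○●●●○
[3] ○○●○○
○○○○○
○●○○○
○○●○●
●●●●●
○●●●○
[4] ○○●○○
○○○○○
○●○○●
○○●●○
●●●●○
○●●●○
[5] ○○●○○
○○○○●
○●○●○
○○●●●
●●●●○
○●●●○
[6] ○○●○○
●○○○●
●○○●○
●○●●●
●●●●○
○●●●○
[7] ○○●○○
●○○○●
●○○●○
●●●●●
○○○●○
○○●●○
[8] ○○●○○
●○○○●
●○○●○
●●○●●
○●●○○
○○○●○
[9] ○○●○○
●○○○●
●○○●○
●●○●●
○○●○○
●●●●○
[10] ○●●○○
○●●○●
●●○●○
●●○●●
○○●○○
●●●●○
[11] ○●●○○
○●●○●
●○○●○
○○●●●
○●●○○
●●●●○
[12] ○●●○○
○●●○●
●●○●○
●●○●●
○○●○○
●●●●○
[13] ○●●○○
○●●○●
●●○●○
●●○○●
○○○●●
●●●○○

1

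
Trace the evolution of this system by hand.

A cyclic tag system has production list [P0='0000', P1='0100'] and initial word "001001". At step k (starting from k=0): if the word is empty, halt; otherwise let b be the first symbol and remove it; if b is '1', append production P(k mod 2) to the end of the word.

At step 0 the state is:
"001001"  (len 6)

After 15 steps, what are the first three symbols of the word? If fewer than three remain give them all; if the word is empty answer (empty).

step 0: "001001"  (len 6)
step 1: "01001"  (len 5)
step 2: "1001"  (len 4)
step 3: "0010000"  (len 7)
step 4: "010000"  (len 6)
step 5: "10000"  (len 5)
step 6: "00000100"  (len 8)
step 7: "0000100"  (len 7)
step 8: "000100"  (len 6)
step 9: "00100"  (len 5)
step 10: "0100"  (len 4)
step 11: "100"  (len 3)
step 12: "000100"  (len 6)
step 13: "00100"  (len 5)
step 14: "0100"  (len 4)
step 15: "100"  (len 3)

100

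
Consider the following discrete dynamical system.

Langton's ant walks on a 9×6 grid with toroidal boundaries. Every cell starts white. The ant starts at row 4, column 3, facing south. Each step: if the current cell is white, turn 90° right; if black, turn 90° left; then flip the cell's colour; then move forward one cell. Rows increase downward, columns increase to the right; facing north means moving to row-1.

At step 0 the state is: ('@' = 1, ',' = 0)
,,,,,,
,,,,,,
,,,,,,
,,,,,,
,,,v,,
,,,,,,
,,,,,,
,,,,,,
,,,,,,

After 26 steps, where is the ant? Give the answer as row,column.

1,4

step 0: ,,,,,,
,,,,,,
,,,,,,
,,,,,,
,,,v,,
,,,,,,
,,,,,,
,,,,,,
,,,,,,
step 1: ,,,,,,
,,,,,,
,,,,,,
,,,,,,
,,<@,,
,,,,,,
,,,,,,
,,,,,,
,,,,,,
step 2: ,,,,,,
,,,,,,
,,,,,,
,,^,,,
,,@@,,
,,,,,,
,,,,,,
,,,,,,
,,,,,,
step 3: ,,,,,,
,,,,,,
,,,,,,
,,@>,,
,,@@,,
,,,,,,
,,,,,,
,,,,,,
,,,,,,
step 4: ,,,,,,
,,,,,,
,,,,,,
,,@@,,
,,@v,,
,,,,,,
,,,,,,
,,,,,,
,,,,,,
step 5: ,,,,,,
,,,,,,
,,,,,,
,,@@,,
,,@,>,
,,,,,,
,,,,,,
,,,,,,
,,,,,,
step 6: ,,,,,,
,,,,,,
,,,,,,
,,@@,,
,,@,@,
,,,,v,
,,,,,,
,,,,,,
,,,,,,
step 7: ,,,,,,
,,,,,,
,,,,,,
,,@@,,
,,@,@,
,,,<@,
,,,,,,
,,,,,,
,,,,,,
step 8: ,,,,,,
,,,,,,
,,,,,,
,,@@,,
,,@^@,
,,,@@,
,,,,,,
,,,,,,
,,,,,,
step 9: ,,,,,,
,,,,,,
,,,,,,
,,@@,,
,,@@>,
,,,@@,
,,,,,,
,,,,,,
,,,,,,
step 10: ,,,,,,
,,,,,,
,,,,,,
,,@@^,
,,@@,,
,,,@@,
,,,,,,
,,,,,,
,,,,,,
step 11: ,,,,,,
,,,,,,
,,,,,,
,,@@@>
,,@@,,
,,,@@,
,,,,,,
,,,,,,
,,,,,,
step 12: ,,,,,,
,,,,,,
,,,,,,
,,@@@@
,,@@,v
,,,@@,
,,,,,,
,,,,,,
,,,,,,
step 13: ,,,,,,
,,,,,,
,,,,,,
,,@@@@
,,@@<@
,,,@@,
,,,,,,
,,,,,,
,,,,,,
step 14: ,,,,,,
,,,,,,
,,,,,,
,,@@^@
,,@@@@
,,,@@,
,,,,,,
,,,,,,
,,,,,,
step 15: ,,,,,,
,,,,,,
,,,,,,
,,@<,@
,,@@@@
,,,@@,
,,,,,,
,,,,,,
,,,,,,
step 16: ,,,,,,
,,,,,,
,,,,,,
,,@,,@
,,@v@@
,,,@@,
,,,,,,
,,,,,,
,,,,,,
step 17: ,,,,,,
,,,,,,
,,,,,,
,,@,,@
,,@,>@
,,,@@,
,,,,,,
,,,,,,
,,,,,,
step 18: ,,,,,,
,,,,,,
,,,,,,
,,@,^@
,,@,,@
,,,@@,
,,,,,,
,,,,,,
,,,,,,
step 19: ,,,,,,
,,,,,,
,,,,,,
,,@,@>
,,@,,@
,,,@@,
,,,,,,
,,,,,,
,,,,,,
step 20: ,,,,,,
,,,,,,
,,,,,^
,,@,@,
,,@,,@
,,,@@,
,,,,,,
,,,,,,
,,,,,,
step 21: ,,,,,,
,,,,,,
>,,,,@
,,@,@,
,,@,,@
,,,@@,
,,,,,,
,,,,,,
,,,,,,
step 22: ,,,,,,
,,,,,,
@,,,,@
v,@,@,
,,@,,@
,,,@@,
,,,,,,
,,,,,,
,,,,,,
step 23: ,,,,,,
,,,,,,
@,,,,@
@,@,@<
,,@,,@
,,,@@,
,,,,,,
,,,,,,
,,,,,,
step 24: ,,,,,,
,,,,,,
@,,,,^
@,@,@@
,,@,,@
,,,@@,
,,,,,,
,,,,,,
,,,,,,
step 25: ,,,,,,
,,,,,,
@,,,<,
@,@,@@
,,@,,@
,,,@@,
,,,,,,
,,,,,,
,,,,,,
step 26: ,,,,,,
,,,,^,
@,,,@,
@,@,@@
,,@,,@
,,,@@,
,,,,,,
,,,,,,
,,,,,,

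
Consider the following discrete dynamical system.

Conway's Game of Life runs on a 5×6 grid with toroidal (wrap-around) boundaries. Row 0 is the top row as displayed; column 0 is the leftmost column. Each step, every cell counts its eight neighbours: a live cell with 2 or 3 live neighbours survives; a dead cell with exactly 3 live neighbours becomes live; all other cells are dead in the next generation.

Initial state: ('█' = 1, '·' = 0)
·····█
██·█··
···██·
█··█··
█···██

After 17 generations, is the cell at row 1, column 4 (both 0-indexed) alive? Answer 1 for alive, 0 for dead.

0

0) ·····█
██·█··
···██·
█··█··
█···██
1) ·█····
█·██·█
██·███
█··█··
█···█·
2) ·████·
···█··
······
··██··
██···█
3) ·█·███
···██·
··██··
███···
█····█
4) ··██··
·····█
····█·
█·██·█
···█··
5) ··███·
···██·
█··██·
··██·█
·█····
6) ··█·█·
······
······
████·█
·█····
7) ······
······
███···
███···
····██
8) ······
·█····
█·█···
··██··
██···█
9) ·█····
·█····
··██··
··██·█
███···
10) ······
·█····
·█·██·
█···█·
█··█··
11) ······
··█···
██████
███·█·
·····█
12) ······
█·█·██
····█·
······
██···█
13) ····█·
···███
···██·
█····█
█·····
14) ···██·
·····█
█··█··
█···██
█·····
15) ····██
···█·█
█·····
██··█·
█··█··
16) █··█·█
█····█
██··█·
██····
██·█··
17) ··█···
······
······
······
····█·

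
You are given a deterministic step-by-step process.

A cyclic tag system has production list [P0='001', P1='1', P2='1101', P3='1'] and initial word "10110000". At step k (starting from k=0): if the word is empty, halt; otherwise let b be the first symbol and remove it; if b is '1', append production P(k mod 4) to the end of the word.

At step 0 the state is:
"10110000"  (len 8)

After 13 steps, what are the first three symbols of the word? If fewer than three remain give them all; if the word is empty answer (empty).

[0] "10110000"  (len 8)
[1] "0110000001"  (len 10)
[2] "110000001"  (len 9)
[3] "100000011101"  (len 12)
[4] "000000111011"  (len 12)
[5] "00000111011"  (len 11)
[6] "0000111011"  (len 10)
[7] "000111011"  (len 9)
[8] "00111011"  (len 8)
[9] "0111011"  (len 7)
[10] "111011"  (len 6)
[11] "110111101"  (len 9)
[12] "101111011"  (len 9)
[13] "01111011001"  (len 11)

011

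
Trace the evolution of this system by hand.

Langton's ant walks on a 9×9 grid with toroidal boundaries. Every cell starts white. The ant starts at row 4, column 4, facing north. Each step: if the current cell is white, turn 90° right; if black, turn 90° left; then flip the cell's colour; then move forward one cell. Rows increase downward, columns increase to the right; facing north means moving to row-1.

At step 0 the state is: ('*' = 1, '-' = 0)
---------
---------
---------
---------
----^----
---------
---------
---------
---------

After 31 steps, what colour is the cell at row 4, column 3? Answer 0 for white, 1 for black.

0

gen 0: ---------
---------
---------
---------
----^----
---------
---------
---------
---------
gen 1: ---------
---------
---------
---------
----*>---
---------
---------
---------
---------
gen 2: ---------
---------
---------
---------
----**---
-----v---
---------
---------
---------
gen 3: ---------
---------
---------
---------
----**---
----<*---
---------
---------
---------
gen 4: ---------
---------
---------
---------
----^*---
----**---
---------
---------
---------
gen 5: ---------
---------
---------
---------
---<-*---
----**---
---------
---------
---------
gen 6: ---------
---------
---------
---^-----
---*-*---
----**---
---------
---------
---------
gen 7: ---------
---------
---------
---*>----
---*-*---
----**---
---------
---------
---------
gen 8: ---------
---------
---------
---**----
---*v*---
----**---
---------
---------
---------
gen 9: ---------
---------
---------
---**----
---<**---
----**---
---------
---------
---------
gen 10: ---------
---------
---------
---**----
----**---
---v**---
---------
---------
---------
gen 11: ---------
---------
---------
---**----
----**---
--<***---
---------
---------
---------
gen 12: ---------
---------
---------
---**----
--^-**---
--****---
---------
---------
---------
gen 13: ---------
---------
---------
---**----
--*>**---
--****---
---------
---------
---------
gen 14: ---------
---------
---------
---**----
--****---
--*v**---
---------
---------
---------
gen 15: ---------
---------
---------
---**----
--****---
--*->*---
---------
---------
---------
gen 16: ---------
---------
---------
---**----
--**^*---
--*--*---
---------
---------
---------
gen 17: ---------
---------
---------
---**----
--*<-*---
--*--*---
---------
---------
---------
gen 18: ---------
---------
---------
---**----
--*--*---
--*v-*---
---------
---------
---------
gen 19: ---------
---------
---------
---**----
--*--*---
--<*-*---
---------
---------
---------
gen 20: ---------
---------
---------
---**----
--*--*---
---*-*---
--v------
---------
---------
gen 21: ---------
---------
---------
---**----
--*--*---
---*-*---
-<*------
---------
---------
gen 22: ---------
---------
---------
---**----
--*--*---
-^-*-*---
-**------
---------
---------
gen 23: ---------
---------
---------
---**----
--*--*---
-*>*-*---
-**------
---------
---------
gen 24: ---------
---------
---------
---**----
--*--*---
-***-*---
-*v------
---------
---------
gen 25: ---------
---------
---------
---**----
--*--*---
-***-*---
-*->-----
---------
---------
gen 26: ---------
---------
---------
---**----
--*--*---
-***-*---
-*-*-----
---v-----
---------
gen 27: ---------
---------
---------
---**----
--*--*---
-***-*---
-*-*-----
--<*-----
---------
gen 28: ---------
---------
---------
---**----
--*--*---
-***-*---
-*^*-----
--**-----
---------
gen 29: ---------
---------
---------
---**----
--*--*---
-***-*---
-**>-----
--**-----
---------
gen 30: ---------
---------
---------
---**----
--*--*---
-**^-*---
-**------
--**-----
---------
gen 31: ---------
---------
---------
---**----
--*--*---
-*<--*---
-**------
--**-----
---------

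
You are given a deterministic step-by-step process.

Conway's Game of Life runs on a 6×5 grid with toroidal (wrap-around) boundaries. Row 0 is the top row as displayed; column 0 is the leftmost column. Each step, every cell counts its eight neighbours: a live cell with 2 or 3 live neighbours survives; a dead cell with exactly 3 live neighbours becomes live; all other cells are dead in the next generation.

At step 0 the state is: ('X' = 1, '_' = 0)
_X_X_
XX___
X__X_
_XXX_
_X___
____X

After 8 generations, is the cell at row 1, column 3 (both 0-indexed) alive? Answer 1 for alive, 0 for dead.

0

gen 0: _X_X_
XX___
X__X_
_XXX_
_X___
____X
gen 1: _XX_X
XX___
X__X_
XX_XX
XX_X_
X_X__
gen 2: __XXX
___X_
___X_
___X_
___X_
_____
gen 3: __XXX
_____
__XXX
__XXX
_____
__X_X
gen 4: __X_X
_____
__X_X
__X_X
__X_X
__X_X
gen 5: _____
_____
_____
XXX_X
XXX_X
XXX_X
gen 6: XX___
_____
XX___
__X_X
_____
__X_X
gen 7: XX___
_____
XX___
XX___
_____
XX___
gen 8: XX___
_____
XX___
XX___
_____
XX___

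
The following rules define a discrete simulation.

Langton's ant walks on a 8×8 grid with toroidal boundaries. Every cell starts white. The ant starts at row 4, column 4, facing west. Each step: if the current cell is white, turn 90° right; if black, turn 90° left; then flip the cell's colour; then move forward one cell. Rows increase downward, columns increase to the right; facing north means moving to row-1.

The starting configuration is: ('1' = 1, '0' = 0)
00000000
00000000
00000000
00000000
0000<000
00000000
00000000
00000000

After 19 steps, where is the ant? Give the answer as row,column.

6,5

t=0: 00000000
00000000
00000000
00000000
0000<000
00000000
00000000
00000000
t=1: 00000000
00000000
00000000
0000^000
00001000
00000000
00000000
00000000
t=2: 00000000
00000000
00000000
00001>00
00001000
00000000
00000000
00000000
t=3: 00000000
00000000
00000000
00001100
00001v00
00000000
00000000
00000000
t=4: 00000000
00000000
00000000
00001100
0000<100
00000000
00000000
00000000
t=5: 00000000
00000000
00000000
00001100
00000100
0000v000
00000000
00000000
t=6: 00000000
00000000
00000000
00001100
00000100
000<1000
00000000
00000000
t=7: 00000000
00000000
00000000
00001100
000^0100
00011000
00000000
00000000
t=8: 00000000
00000000
00000000
00001100
0001>100
00011000
00000000
00000000
t=9: 00000000
00000000
00000000
00001100
00011100
0001v000
00000000
00000000
t=10: 00000000
00000000
00000000
00001100
00011100
00010>00
00000000
00000000
t=11: 00000000
00000000
00000000
00001100
00011100
00010100
00000v00
00000000
t=12: 00000000
00000000
00000000
00001100
00011100
00010100
0000<100
00000000
t=13: 00000000
00000000
00000000
00001100
00011100
0001^100
00001100
00000000
t=14: 00000000
00000000
00000000
00001100
00011100
00011>00
00001100
00000000
t=15: 00000000
00000000
00000000
00001100
00011^00
00011000
00001100
00000000
t=16: 00000000
00000000
00000000
00001100
0001<000
00011000
00001100
00000000
t=17: 00000000
00000000
00000000
00001100
00010000
0001v000
00001100
00000000
t=18: 00000000
00000000
00000000
00001100
00010000
00010>00
00001100
00000000
t=19: 00000000
00000000
00000000
00001100
00010000
00010100
00001v00
00000000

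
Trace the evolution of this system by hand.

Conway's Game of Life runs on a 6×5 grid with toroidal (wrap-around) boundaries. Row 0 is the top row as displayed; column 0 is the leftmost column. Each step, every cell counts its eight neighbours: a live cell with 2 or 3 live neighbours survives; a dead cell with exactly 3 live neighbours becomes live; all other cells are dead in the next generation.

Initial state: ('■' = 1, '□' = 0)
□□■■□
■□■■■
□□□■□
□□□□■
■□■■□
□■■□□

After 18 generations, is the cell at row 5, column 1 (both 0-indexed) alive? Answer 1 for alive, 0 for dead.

[0] □□■■□
■□■■■
□□□■□
□□□□■
■□■■□
□■■□□
[1] ■□□□□
□■□□□
■□■□□
□□■□■
■□■■■
□□□□■
[2] ■□□□□
■■□□□
■□■■□
□□■□□
■■■□□
□■□□□
[3] ■□□□□
■□■□□
■□■■■
■□□□■
■□■□□
□□■□□
[4] □□□□□
■□■□□
□□■□□
□□■□□
■□□■■
□□□□□
[5] □□□□□
□■□□□
□□■■□
□■■□■
□□□■■
□□□□■
[6] □□□□□
□□■□□
■□□■□
■■□□■
□□■□■
□□□■■
[7] □□□■□
□□□□□
■□■■□
□■■□□
□■■□□
□□□■■
[8] □□□■■
□□■■■
□□■■□
■□□□□
■■□□□
□□□■■
[9] ■□□□□
□□□□□
□■■□□
■□■□■
■■□□□
□□■■□
[10] □□□□□
□■□□□
■■■■□
□□■■■
■□□□□
■□■□■
[11] ■■□□□
■■□□□
■□□□□
□□□□□
■□■□□
■■□□■
[12] □□■□□
□□□□■
■■□□□
□■□□□
■□□□■
□□■□■
[13] □□□□□
■■□□□
■■□□□
□■□□■
■■□■■
■■□□■
[14] □□□□■
■■□□□
□□■□■
□□□■□
□□□■□
□■■■□
[15] □□□■■
■■□■■
■■■■■
□□■■■
□□□■■
□□■■■
[16] □■□□□
□□□□□
□□□□□
□□□□□
■□□□□
■□■□□
[17] □■□□□
□□□□□
□□□□□
□□□□□
□■□□□
■□□□□
[18] □□□□□
□□□□□
□□□□□
□□□□□
□□□□□
■■□□□

1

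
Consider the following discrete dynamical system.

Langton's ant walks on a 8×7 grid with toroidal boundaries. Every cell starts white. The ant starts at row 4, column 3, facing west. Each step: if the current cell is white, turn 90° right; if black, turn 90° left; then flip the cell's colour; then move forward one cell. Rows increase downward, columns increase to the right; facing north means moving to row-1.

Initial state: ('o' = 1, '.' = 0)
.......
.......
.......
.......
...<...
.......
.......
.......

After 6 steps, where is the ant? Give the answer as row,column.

0) .......
.......
.......
.......
...<...
.......
.......
.......
1) .......
.......
.......
...^...
...o...
.......
.......
.......
2) .......
.......
.......
...o>..
...o...
.......
.......
.......
3) .......
.......
.......
...oo..
...ov..
.......
.......
.......
4) .......
.......
.......
...oo..
...<o..
.......
.......
.......
5) .......
.......
.......
...oo..
....o..
...v...
.......
.......
6) .......
.......
.......
...oo..
....o..
..<o...
.......
.......

5,2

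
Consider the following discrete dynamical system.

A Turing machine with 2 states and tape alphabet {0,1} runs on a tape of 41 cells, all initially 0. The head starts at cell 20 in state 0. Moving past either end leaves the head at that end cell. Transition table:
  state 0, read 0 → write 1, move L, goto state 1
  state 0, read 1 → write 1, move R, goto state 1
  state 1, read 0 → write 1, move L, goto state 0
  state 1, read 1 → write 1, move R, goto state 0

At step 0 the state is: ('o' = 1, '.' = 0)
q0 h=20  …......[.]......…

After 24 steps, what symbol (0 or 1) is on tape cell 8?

gen 0: q0 h=20  …......[.]......…
gen 1: q1 h=19  …......[.]o.....…
gen 2: q0 h=18  …......[.]oo....…
gen 3: q1 h=17  …......[.]ooo...…
gen 4: q0 h=16  …......[.]oooo..…
gen 5: q1 h=15  …......[.]ooooo.…
gen 6: q0 h=14  …......[.]oooooo…
gen 7: q1 h=13  …......[.]oooooo…
gen 8: q0 h=12  …......[.]oooooo…
gen 9: q1 h=11  …......[.]oooooo…
gen 10: q0 h=10  …......[.]oooooo…
gen 11: q1 h= 9  …......[.]oooooo…
gen 12: q0 h= 8  …......[.]oooooo…
gen 13: q1 h= 7  …......[.]oooooo…
gen 14: q0 h= 6  |......[.]oooooo…
gen 15: q1 h= 5  |.....[.]oooooo…
gen 16: q0 h= 4  |....[.]oooooo…
gen 17: q1 h= 3  |...[.]oooooo…
gen 18: q0 h= 2  |..[.]oooooo…
gen 19: q1 h= 1  |.[.]oooooo…
gen 20: q0 h= 0  |[.]oooooo…
gen 21: q1 h= 0  |[o]oooooo…
gen 22: q0 h= 1  |o[o]oooooo…
gen 23: q1 h= 2  |oo[o]oooooo…
gen 24: q0 h= 3  |ooo[o]oooooo…

1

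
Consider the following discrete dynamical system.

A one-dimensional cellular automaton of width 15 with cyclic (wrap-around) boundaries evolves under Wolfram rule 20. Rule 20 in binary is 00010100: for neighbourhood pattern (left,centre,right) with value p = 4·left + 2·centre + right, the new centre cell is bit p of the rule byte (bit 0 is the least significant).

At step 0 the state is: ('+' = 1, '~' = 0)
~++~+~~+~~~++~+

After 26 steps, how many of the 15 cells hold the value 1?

3

0) ~++~+~~+~~~++~+
1) ~~~~++~++~~~~~+
2) +~~~~~~~~+~~~~+
3) ~+~~~~~~~++~~~~
4) ~++~~~~~~~~+~~~
5) ~~~+~~~~~~~++~~
6) ~~~++~~~~~~~~+~
7) ~~~~~+~~~~~~~++
8) +~~~~++~~~~~~~~
9) ++~~~~~+~~~~~~~
10) ~~+~~~~++~~~~~~
11) ~~++~~~~~+~~~~~
12) ~~~~+~~~~++~~~~
13) ~~~~++~~~~~+~~~
14) ~~~~~~+~~~~++~~
15) ~~~~~~++~~~~~+~
16) ~~~~~~~~+~~~~++
17) +~~~~~~~++~~~~~
18) ++~~~~~~~~+~~~~
19) ~~+~~~~~~~++~~~
20) ~~++~~~~~~~~+~~
21) ~~~~+~~~~~~~++~
22) ~~~~++~~~~~~~~+
23) +~~~~~+~~~~~~~+
24) ~+~~~~++~~~~~~~
25) ~++~~~~~+~~~~~~
26) ~~~+~~~~++~~~~~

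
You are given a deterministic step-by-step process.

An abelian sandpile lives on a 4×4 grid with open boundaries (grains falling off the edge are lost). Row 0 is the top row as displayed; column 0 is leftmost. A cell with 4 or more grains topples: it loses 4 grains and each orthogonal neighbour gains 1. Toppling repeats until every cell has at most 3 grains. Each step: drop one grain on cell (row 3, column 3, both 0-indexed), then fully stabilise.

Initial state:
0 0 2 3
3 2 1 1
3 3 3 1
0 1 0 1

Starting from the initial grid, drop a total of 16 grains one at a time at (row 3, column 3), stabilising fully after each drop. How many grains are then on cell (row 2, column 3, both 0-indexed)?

2

0) 0 0 2 3
3 2 1 1
3 3 3 1
0 1 0 1
1) 0 0 2 3
3 2 1 1
3 3 3 1
0 1 0 2
2) 0 0 2 3
3 2 1 1
3 3 3 1
0 1 0 3
3) 0 0 2 3
3 2 1 1
3 3 3 2
0 1 1 0
4) 0 0 2 3
3 2 1 1
3 3 3 2
0 1 1 1
5) 0 0 2 3
3 2 1 1
3 3 3 2
0 1 1 2
6) 0 0 2 3
3 2 1 1
3 3 3 2
0 1 1 3
7) 0 0 2 3
3 2 1 1
3 3 3 3
0 1 2 0
8) 0 0 2 3
3 2 1 1
3 3 3 3
0 1 2 1
9) 0 0 2 3
3 2 1 1
3 3 3 3
0 1 2 2
10) 0 0 2 3
3 2 1 1
3 3 3 3
0 1 2 3
11) 1 1 2 3
1 0 3 2
1 2 2 1
1 3 0 2
12) 1 1 2 3
1 0 3 2
1 2 2 1
1 3 0 3
13) 1 1 2 3
1 0 3 2
1 2 2 2
1 3 1 0
14) 1 1 2 3
1 0 3 2
1 2 2 2
1 3 1 1
15) 1 1 2 3
1 0 3 2
1 2 2 2
1 3 1 2
16) 1 1 2 3
1 0 3 2
1 2 2 2
1 3 1 3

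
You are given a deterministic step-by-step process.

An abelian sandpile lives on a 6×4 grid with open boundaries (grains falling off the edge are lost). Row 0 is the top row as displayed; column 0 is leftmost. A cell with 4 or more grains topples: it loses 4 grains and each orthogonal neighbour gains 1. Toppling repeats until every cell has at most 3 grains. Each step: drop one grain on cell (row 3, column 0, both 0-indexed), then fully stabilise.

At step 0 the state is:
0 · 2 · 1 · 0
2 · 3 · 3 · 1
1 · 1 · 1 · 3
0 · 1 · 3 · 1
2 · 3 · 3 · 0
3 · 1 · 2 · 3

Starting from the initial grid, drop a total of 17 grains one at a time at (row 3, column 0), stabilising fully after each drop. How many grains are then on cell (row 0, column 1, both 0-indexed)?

t=0: 0 · 2 · 1 · 0
2 · 3 · 3 · 1
1 · 1 · 1 · 3
0 · 1 · 3 · 1
2 · 3 · 3 · 0
3 · 1 · 2 · 3
t=1: 0 · 2 · 1 · 0
2 · 3 · 3 · 1
1 · 1 · 1 · 3
1 · 1 · 3 · 1
2 · 3 · 3 · 0
3 · 1 · 2 · 3
t=2: 0 · 2 · 1 · 0
2 · 3 · 3 · 1
1 · 1 · 1 · 3
2 · 1 · 3 · 1
2 · 3 · 3 · 0
3 · 1 · 2 · 3
t=3: 0 · 2 · 1 · 0
2 · 3 · 3 · 1
1 · 1 · 1 · 3
3 · 1 · 3 · 1
2 · 3 · 3 · 0
3 · 1 · 2 · 3
t=4: 0 · 2 · 1 · 0
2 · 3 · 3 · 1
2 · 1 · 1 · 3
0 · 2 · 3 · 1
3 · 3 · 3 · 0
3 · 1 · 2 · 3
t=5: 0 · 2 · 1 · 0
2 · 3 · 3 · 1
2 · 1 · 1 · 3
1 · 2 · 3 · 1
3 · 3 · 3 · 0
3 · 1 · 2 · 3
t=6: 0 · 2 · 1 · 0
2 · 3 · 3 · 1
2 · 1 · 1 · 3
2 · 2 · 3 · 1
3 · 3 · 3 · 0
3 · 1 · 2 · 3
t=7: 0 · 2 · 1 · 0
2 · 3 · 3 · 1
2 · 1 · 1 · 3
3 · 2 · 3 · 1
3 · 3 · 3 · 0
3 · 1 · 2 · 3
t=8: 0 · 2 · 1 · 0
2 · 3 · 3 · 1
3 · 2 · 2 · 3
2 · 1 · 1 · 2
2 · 2 · 1 · 1
0 · 3 · 3 · 3
t=9: 0 · 2 · 1 · 0
2 · 3 · 3 · 1
3 · 2 · 2 · 3
3 · 1 · 1 · 2
2 · 2 · 1 · 1
0 · 3 · 3 · 3
t=10: 0 · 2 · 1 · 0
3 · 3 · 3 · 1
0 · 3 · 2 · 3
1 · 2 · 1 · 2
3 · 2 · 1 · 1
0 · 3 · 3 · 3
t=11: 0 · 2 · 1 · 0
3 · 3 · 3 · 1
0 · 3 · 2 · 3
2 · 2 · 1 · 2
3 · 2 · 1 · 1
0 · 3 · 3 · 3
t=12: 0 · 2 · 1 · 0
3 · 3 · 3 · 1
0 · 3 · 2 · 3
3 · 2 · 1 · 2
3 · 2 · 1 · 1
0 · 3 · 3 · 3
t=13: 0 · 2 · 1 · 0
3 · 3 · 3 · 1
1 · 3 · 2 · 3
1 · 3 · 1 · 2
0 · 3 · 1 · 1
1 · 3 · 3 · 3
t=14: 0 · 2 · 1 · 0
3 · 3 · 3 · 1
1 · 3 · 2 · 3
2 · 3 · 1 · 2
0 · 3 · 1 · 1
1 · 3 · 3 · 3
t=15: 0 · 2 · 1 · 0
3 · 3 · 3 · 1
1 · 3 · 2 · 3
3 · 3 · 1 · 2
0 · 3 · 1 · 1
1 · 3 · 3 · 3
t=16: 1 · 3 · 2 · 0
1 · 2 · 1 · 3
0 · 3 · 1 · 0
2 · 2 · 3 · 3
2 · 1 · 3 · 2
2 · 1 · 1 · 0
t=17: 1 · 3 · 2 · 0
1 · 2 · 1 · 3
0 · 3 · 1 · 0
3 · 2 · 3 · 3
2 · 1 · 3 · 2
2 · 1 · 1 · 0

3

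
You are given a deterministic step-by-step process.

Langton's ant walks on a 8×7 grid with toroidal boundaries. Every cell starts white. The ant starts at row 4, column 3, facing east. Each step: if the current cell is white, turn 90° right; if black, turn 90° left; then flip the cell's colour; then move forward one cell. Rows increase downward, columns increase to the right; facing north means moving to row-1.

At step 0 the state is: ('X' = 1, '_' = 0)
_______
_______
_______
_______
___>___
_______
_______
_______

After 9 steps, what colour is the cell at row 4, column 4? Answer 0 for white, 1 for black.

1

k=0  _______
_______
_______
_______
___>___
_______
_______
_______
k=1  _______
_______
_______
_______
___X___
___v___
_______
_______
k=2  _______
_______
_______
_______
___X___
__<X___
_______
_______
k=3  _______
_______
_______
_______
__^X___
__XX___
_______
_______
k=4  _______
_______
_______
_______
__X>___
__XX___
_______
_______
k=5  _______
_______
_______
___^___
__X____
__XX___
_______
_______
k=6  _______
_______
_______
___X>__
__X____
__XX___
_______
_______
k=7  _______
_______
_______
___XX__
__X_v__
__XX___
_______
_______
k=8  _______
_______
_______
___XX__
__X<X__
__XX___
_______
_______
k=9  _______
_______
_______
___^X__
__XXX__
__XX___
_______
_______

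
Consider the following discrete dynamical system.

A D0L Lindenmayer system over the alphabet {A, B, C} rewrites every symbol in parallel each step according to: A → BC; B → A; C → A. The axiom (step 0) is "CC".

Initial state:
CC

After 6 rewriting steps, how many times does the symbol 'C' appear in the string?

k=0  CC
k=1  AA
k=2  BCBC
k=3  AAAA
k=4  BCBCBCBC
k=5  AAAAAAAA
k=6  BCBCBCBCBCBCBCBC

8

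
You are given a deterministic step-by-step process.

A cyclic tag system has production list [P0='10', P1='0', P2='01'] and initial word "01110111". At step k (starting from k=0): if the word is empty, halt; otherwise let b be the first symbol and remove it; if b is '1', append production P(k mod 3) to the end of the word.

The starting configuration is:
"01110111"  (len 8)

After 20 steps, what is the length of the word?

gen 0: "01110111"  (len 8)
gen 1: "1110111"  (len 7)
gen 2: "1101110"  (len 7)
gen 3: "10111001"  (len 8)
gen 4: "011100110"  (len 9)
gen 5: "11100110"  (len 8)
gen 6: "110011001"  (len 9)
gen 7: "1001100110"  (len 10)
gen 8: "0011001100"  (len 10)
gen 9: "011001100"  (len 9)
gen 10: "11001100"  (len 8)
gen 11: "10011000"  (len 8)
gen 12: "001100001"  (len 9)
gen 13: "01100001"  (len 8)
gen 14: "1100001"  (len 7)
gen 15: "10000101"  (len 8)
gen 16: "000010110"  (len 9)
gen 17: "00010110"  (len 8)
gen 18: "0010110"  (len 7)
gen 19: "010110"  (len 6)
gen 20: "10110"  (len 5)

5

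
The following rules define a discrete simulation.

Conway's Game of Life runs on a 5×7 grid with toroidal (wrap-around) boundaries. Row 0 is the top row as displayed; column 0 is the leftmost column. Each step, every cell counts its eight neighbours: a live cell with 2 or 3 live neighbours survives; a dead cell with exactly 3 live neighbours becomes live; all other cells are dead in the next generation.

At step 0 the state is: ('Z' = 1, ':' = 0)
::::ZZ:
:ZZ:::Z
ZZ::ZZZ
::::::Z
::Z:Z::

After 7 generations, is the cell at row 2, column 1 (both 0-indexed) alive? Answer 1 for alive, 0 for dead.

k=0  ::::ZZ:
:ZZ:::Z
ZZ::ZZZ
::::::Z
::Z:Z::
k=1  :ZZ:ZZ:
:ZZZ:::
:ZZ::::
:Z:ZZ:Z
:::ZZ::
k=2  :Z:::Z:
Z:::Z::
::::Z::
ZZ::ZZ:
ZZ:::::
k=3  :Z::::Z
::::ZZ:
ZZ:ZZ:Z
ZZ::ZZZ
::Z:ZZ:
k=4  :::Z::Z
:ZZZZ::
:ZZZ:::
:::::::
::ZZZ::
k=5  :Z:::Z:
ZZ::Z::
:Z::Z::
:Z::Z::
::ZZZ::
k=6  ZZ:::Z:
ZZZ:ZZ:
:ZZZZZ:
:Z::ZZ:
:ZZZZZ:
k=7  :::::::
:::::::
:::::::
Z:::::Z
:::Z:::

0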